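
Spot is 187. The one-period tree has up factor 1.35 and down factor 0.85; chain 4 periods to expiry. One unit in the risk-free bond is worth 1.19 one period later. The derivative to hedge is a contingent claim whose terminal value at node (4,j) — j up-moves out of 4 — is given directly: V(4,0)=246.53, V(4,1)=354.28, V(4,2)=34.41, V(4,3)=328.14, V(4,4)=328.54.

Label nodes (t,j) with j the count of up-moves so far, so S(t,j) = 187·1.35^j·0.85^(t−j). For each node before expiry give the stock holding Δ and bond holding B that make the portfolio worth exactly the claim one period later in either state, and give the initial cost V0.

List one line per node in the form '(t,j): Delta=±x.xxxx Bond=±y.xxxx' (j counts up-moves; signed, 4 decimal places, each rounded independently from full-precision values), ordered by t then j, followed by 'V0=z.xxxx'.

Under the risk-neutral measure, an up-move has probability p* = (R−d)/(u−d) = 0.6800 and values discount at R = 1.19.
Payoff layer (t=4): V(4,0)=246.5300, V(4,1)=354.2800, V(4,2)=34.4100, V(4,3)=328.1400, V(4,4)=328.5400
Node (3,0) S=114.8414: V=(p*·354.2800+(1−p*)·246.5300)/1.19=268.7395; Δ=(354.2800−246.5300)/(155.0359−97.6152)=1.8765; B=V−Δ·S=53.2395
Node (3,1) S=182.3951: V=(p*·34.4100+(1−p*)·354.2800)/1.19=114.9314; Δ=(34.4100−354.2800)/(246.2334−155.0359)=-3.5074; B=V−Δ·S=754.6714
Node (3,2) S=289.6864: V=(p*·328.1400+(1−p*)·34.4100)/1.19=196.7617; Δ=(328.1400−34.4100)/(391.0766−246.2334)=2.0279; B=V−Δ·S=-390.6983
Node (3,3) S=460.0901: V=(p*·328.5400+(1−p*)·328.1400)/1.19=275.9765; Δ=(328.5400−328.1400)/(621.1217−391.0766)=0.0017; B=V−Δ·S=275.1765
Node (2,0) S=135.1075: V=(p*·114.9314+(1−p*)·268.7395)/1.19=137.9412; Δ=(114.9314−268.7395)/(182.3951−114.8414)=-2.2768; B=V−Δ·S=445.5573
Node (2,1) S=214.5825: V=(p*·196.7617+(1−p*)·114.9314)/1.19=143.3412; Δ=(196.7617−114.9314)/(289.6864−182.3951)=0.7627; B=V−Δ·S=-20.3193
Node (2,2) S=340.8075: V=(p*·275.9765+(1−p*)·196.7617)/1.19=210.6115; Δ=(275.9765−196.7617)/(460.0901−289.6864)=0.4649; B=V−Δ·S=52.1820
Node (1,0) S=158.9500: V=(p*·143.3412+(1−p*)·137.9412)/1.19=119.0027; Δ=(143.3412−137.9412)/(214.5825−135.1075)=0.0679; B=V−Δ·S=108.2027
Node (1,1) S=252.4500: V=(p*·210.6115+(1−p*)·143.3412)/1.19=158.8950; Δ=(210.6115−143.3412)/(340.8075−214.5825)=0.5329; B=V−Δ·S=24.3542
Node (0,0) S=187.0000: V=(p*·158.8950+(1−p*)·119.0027)/1.19=122.7979; Δ=(158.8950−119.0027)/(252.4500−158.9500)=0.4267; B=V−Δ·S=43.0132
The time-0 hedge costs 122.7979, which is the no-arbitrage price.

(0,0): Delta=0.4267 Bond=43.0132
(1,0): Delta=0.0679 Bond=108.2027
(1,1): Delta=0.5329 Bond=24.3542
(2,0): Delta=-2.2768 Bond=445.5573
(2,1): Delta=0.7627 Bond=-20.3193
(2,2): Delta=0.4649 Bond=52.1820
(3,0): Delta=1.8765 Bond=53.2395
(3,1): Delta=-3.5074 Bond=754.6714
(3,2): Delta=2.0279 Bond=-390.6983
(3,3): Delta=0.0017 Bond=275.1765
V0=122.7979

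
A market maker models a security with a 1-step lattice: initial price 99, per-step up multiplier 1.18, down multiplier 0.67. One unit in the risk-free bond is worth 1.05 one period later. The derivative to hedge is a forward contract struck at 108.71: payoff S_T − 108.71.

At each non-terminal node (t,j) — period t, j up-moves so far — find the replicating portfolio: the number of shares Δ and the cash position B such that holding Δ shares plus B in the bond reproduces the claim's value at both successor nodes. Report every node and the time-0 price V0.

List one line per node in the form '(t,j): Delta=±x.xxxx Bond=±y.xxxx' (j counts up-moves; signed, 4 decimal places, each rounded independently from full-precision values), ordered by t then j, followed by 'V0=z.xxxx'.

Under the risk-neutral measure, an up-move has probability p* = (R−d)/(u−d) = 0.7451 and values discount at R = 1.05.
Terminal values V(1,·): V(1,0)=-42.3800, V(1,1)=8.1100
(0,0): S=99.0000. Δ = (V_up−V_dn)/(S_up−S_dn) = (8.1100−-42.3800)/(116.8200−66.3300) = 1.0000. V = [p*·8.1100 + (1−p*)·-42.3800]/1.05 = -4.5333. B = V − Δ·S = -103.5333.
Root portfolio cost Δ·99+B reproduces V0=-4.5333.

(0,0): Delta=1.0000 Bond=-103.5333
V0=-4.5333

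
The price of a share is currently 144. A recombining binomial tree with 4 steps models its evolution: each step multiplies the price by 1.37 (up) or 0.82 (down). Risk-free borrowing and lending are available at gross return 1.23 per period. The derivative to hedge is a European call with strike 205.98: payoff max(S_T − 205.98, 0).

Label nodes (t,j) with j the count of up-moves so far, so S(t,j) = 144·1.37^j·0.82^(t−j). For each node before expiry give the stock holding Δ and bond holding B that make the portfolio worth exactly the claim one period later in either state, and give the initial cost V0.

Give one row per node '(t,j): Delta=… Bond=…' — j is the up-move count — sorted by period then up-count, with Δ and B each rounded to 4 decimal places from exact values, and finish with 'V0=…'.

The replicating-portfolio and risk-neutral prices coincide; use p* = (1.23−0.82)/(1.37−0.82) = 0.7455 for the latter.
At expiry t=4: V(4,0)=0.0000, V(4,1)=0.0000, V(4,2)=0.0000, V(4,3)=97.6454, V(4,4)=301.2965
  t=3,j=0: stock 79.3970 → up 108.7739 (V=0.0000), down 65.1055 (V=0.0000). Price 0.0000; hedge Δ=0.0000, bond B=0.0000.
  t=3,j=1: stock 132.6511 → up 181.7320 (V=0.0000), down 108.7739 (V=0.0000). Price 0.0000; hedge Δ=0.0000, bond B=0.0000.
  t=3,j=2: stock 221.6244 → up 303.6254 (V=97.6454), down 181.7320 (V=0.0000). Price 59.1790; hedge Δ=0.8011, bond B=-118.3580.
  t=3,j=3: stock 370.2748 → up 507.2765 (V=301.2965), down 303.6254 (V=97.6454). Price 202.8114; hedge Δ=1.0000, bond B=-167.4634.
  t=2,j=0: stock 96.8256 → up 132.6511 (V=0.0000), down 79.3970 (V=0.0000). Price 0.0000; hedge Δ=0.0000, bond B=0.0000.
  t=2,j=1: stock 161.7696 → up 221.6244 (V=59.1790), down 132.6511 (V=0.0000). Price 35.8661; hedge Δ=0.6651, bond B=-71.7321.
  t=2,j=2: stock 270.2736 → up 370.2748 (V=202.8114), down 221.6244 (V=59.1790). Price 135.1630; hedge Δ=0.9662, bond B=-125.9869.
  t=1,j=0: stock 118.0800 → up 161.7696 (V=35.8661), down 96.8256 (V=0.0000). Price 21.7370; hedge Δ=0.5523, bond B=-43.4740.
  t=1,j=1: stock 197.2800 → up 270.2736 (V=135.1630), down 161.7696 (V=35.8661). Price 89.3393; hedge Δ=0.9151, bond B=-91.2005.
  t=0,j=0: stock 144.0000 → up 197.2800 (V=89.3393), down 118.0800 (V=21.7370). Price 58.6435; hedge Δ=0.8536, bond B=-64.2699.
The time-0 hedge costs 58.6435, which is the no-arbitrage price.

(0,0): Delta=0.8536 Bond=-64.2699
(1,0): Delta=0.5523 Bond=-43.4740
(1,1): Delta=0.9151 Bond=-91.2005
(2,0): Delta=0.0000 Bond=0.0000
(2,1): Delta=0.6651 Bond=-71.7321
(2,2): Delta=0.9662 Bond=-125.9869
(3,0): Delta=0.0000 Bond=0.0000
(3,1): Delta=0.0000 Bond=0.0000
(3,2): Delta=0.8011 Bond=-118.3580
(3,3): Delta=1.0000 Bond=-167.4634
V0=58.6435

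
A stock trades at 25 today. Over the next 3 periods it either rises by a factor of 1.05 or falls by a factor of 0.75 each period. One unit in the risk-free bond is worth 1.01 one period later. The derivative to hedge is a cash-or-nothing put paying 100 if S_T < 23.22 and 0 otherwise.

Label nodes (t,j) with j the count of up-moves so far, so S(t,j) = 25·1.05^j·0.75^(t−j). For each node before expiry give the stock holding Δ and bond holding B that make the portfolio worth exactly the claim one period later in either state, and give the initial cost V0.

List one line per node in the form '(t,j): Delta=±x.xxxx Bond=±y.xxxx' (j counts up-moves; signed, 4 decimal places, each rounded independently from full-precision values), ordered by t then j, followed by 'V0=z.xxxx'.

(0,0): Delta=-9.8175 Bond=279.3143
(1,0): Delta=0.0000 Bond=98.0296
(1,1): Delta=-10.8963 Bond=310.4271
(2,0): Delta=0.0000 Bond=99.0099
(2,1): Delta=0.0000 Bond=99.0099
(2,2): Delta=-12.0937 Bond=346.5347
V0=33.8772

Under the risk-neutral measure, an up-move has probability p* = (R−d)/(u−d) = 0.8667 and values discount at R = 1.01.
Payoff layer (t=3): V(3,0)=100.0000, V(3,1)=100.0000, V(3,2)=100.0000, V(3,3)=0.0000
Node (2,0) S=14.0625: V=(p*·100.0000+(1−p*)·100.0000)/1.01=99.0099; Δ=(100.0000−100.0000)/(14.7656−10.5469)=0.0000; B=V−Δ·S=99.0099
Node (2,1) S=19.6875: V=(p*·100.0000+(1−p*)·100.0000)/1.01=99.0099; Δ=(100.0000−100.0000)/(20.6719−14.7656)=0.0000; B=V−Δ·S=99.0099
Node (2,2) S=27.5625: V=(p*·0.0000+(1−p*)·100.0000)/1.01=13.2013; Δ=(0.0000−100.0000)/(28.9406−20.6719)=-12.0937; B=V−Δ·S=346.5347
Node (1,0) S=18.7500: V=(p*·99.0099+(1−p*)·99.0099)/1.01=98.0296; Δ=(99.0099−99.0099)/(19.6875−14.0625)=0.0000; B=V−Δ·S=98.0296
Node (1,1) S=26.2500: V=(p*·13.2013+(1−p*)·99.0099)/1.01=24.3985; Δ=(13.2013−99.0099)/(27.5625−19.6875)=-10.8963; B=V−Δ·S=310.4271
Node (0,0) S=25.0000: V=(p*·24.3985+(1−p*)·98.0296)/1.01=33.8772; Δ=(24.3985−98.0296)/(26.2500−18.7500)=-9.8175; B=V−Δ·S=279.3143
Check: Δ(0,0)·S0 + B(0,0) = 33.8772 = V0.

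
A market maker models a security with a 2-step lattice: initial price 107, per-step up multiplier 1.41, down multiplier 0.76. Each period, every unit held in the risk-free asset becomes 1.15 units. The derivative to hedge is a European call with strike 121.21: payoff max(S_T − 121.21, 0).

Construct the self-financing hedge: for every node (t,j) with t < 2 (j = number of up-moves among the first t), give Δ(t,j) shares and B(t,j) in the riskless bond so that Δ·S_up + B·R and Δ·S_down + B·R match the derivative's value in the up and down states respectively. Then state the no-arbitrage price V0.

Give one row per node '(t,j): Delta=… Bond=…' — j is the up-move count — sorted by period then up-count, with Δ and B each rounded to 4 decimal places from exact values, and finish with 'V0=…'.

(0,0): Delta=0.6865 Bond=-48.5463
(1,0): Delta=0.0000 Bond=0.0000
(1,1): Delta=0.9332 Bond=-93.0471
V0=24.9119

Under the risk-neutral measure, an up-move has probability p* = (R−d)/(u−d) = 0.6000 and values discount at R = 1.15.
Terminal values V(2,·): V(2,0)=0.0000, V(2,1)=0.0000, V(2,2)=91.5167
(1,0): S=81.3200. Δ = (V_up−V_dn)/(S_up−S_dn) = (0.0000−0.0000)/(114.6612−61.8032) = 0.0000. V = [p*·0.0000 + (1−p*)·0.0000]/1.15 = 0.0000. B = V − Δ·S = 0.0000.
(1,1): S=150.8700. Δ = (V_up−V_dn)/(S_up−S_dn) = (91.5167−0.0000)/(212.7267−114.6612) = 0.9332. V = [p*·91.5167 + (1−p*)·0.0000]/1.15 = 47.7478. B = V − Δ·S = -93.0471.
(0,0): S=107.0000. Δ = (V_up−V_dn)/(S_up−S_dn) = (47.7478−0.0000)/(150.8700−81.3200) = 0.6865. V = [p*·47.7478 + (1−p*)·0.0000]/1.15 = 24.9119. B = V − Δ·S = -48.5463.
Each (Δ,B) replicates both successor values, so the strategy is self-financing and V0 is arbitrage-free.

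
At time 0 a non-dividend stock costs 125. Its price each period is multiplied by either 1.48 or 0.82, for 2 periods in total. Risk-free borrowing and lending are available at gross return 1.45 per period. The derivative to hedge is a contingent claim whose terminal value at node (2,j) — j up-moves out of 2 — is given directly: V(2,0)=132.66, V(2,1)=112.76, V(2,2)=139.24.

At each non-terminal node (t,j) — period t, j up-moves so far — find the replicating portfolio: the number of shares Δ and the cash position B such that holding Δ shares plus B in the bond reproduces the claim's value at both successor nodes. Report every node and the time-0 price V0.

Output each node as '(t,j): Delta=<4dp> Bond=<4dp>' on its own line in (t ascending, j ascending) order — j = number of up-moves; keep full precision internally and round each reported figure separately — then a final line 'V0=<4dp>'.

(0,0): Delta=0.2037 Bond=39.6596
(1,0): Delta=-0.2942 Bond=108.5409
(1,1): Delta=0.2169 Bond=55.0763
V0=65.1265

Since d<R<u, set p* = (R−d)/(u−d) = 0.9545; price each node as the discounted p*-expectation of its children.
Terminal payoffs: V(2,0)=132.6600, V(2,1)=112.7600, V(2,2)=139.2400
(1,0): S=102.5000. Δ = (V_up−V_dn)/(S_up−S_dn) = (112.7600−132.6600)/(151.7000−84.0500) = -0.2942. V = [p*·112.7600 + (1−p*)·132.6600]/1.45 = 78.3893. B = V − Δ·S = 108.5409.
(1,1): S=185.0000. Δ = (V_up−V_dn)/(S_up−S_dn) = (139.2400−112.7600)/(273.8000−151.7000) = 0.2169. V = [p*·139.2400 + (1−p*)·112.7600]/1.45 = 95.1975. B = V − Δ·S = 55.0763.
(0,0): S=125.0000. Δ = (V_up−V_dn)/(S_up−S_dn) = (95.1975−78.3893)/(185.0000−102.5000) = 0.2037. V = [p*·95.1975 + (1−p*)·78.3893]/1.45 = 65.1265. B = V − Δ·S = 39.6596.
Each (Δ,B) replicates both successor values, so the strategy is self-financing and V0 is arbitrage-free.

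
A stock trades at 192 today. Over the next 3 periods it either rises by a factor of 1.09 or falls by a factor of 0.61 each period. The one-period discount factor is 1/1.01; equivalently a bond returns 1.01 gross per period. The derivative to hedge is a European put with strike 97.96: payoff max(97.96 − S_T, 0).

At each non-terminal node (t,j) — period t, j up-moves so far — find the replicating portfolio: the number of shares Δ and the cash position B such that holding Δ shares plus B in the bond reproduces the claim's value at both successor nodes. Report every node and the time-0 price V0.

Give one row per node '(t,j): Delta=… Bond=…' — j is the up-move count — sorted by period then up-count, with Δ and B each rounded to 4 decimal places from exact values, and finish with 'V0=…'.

Since d<R<u, set p* = (R−d)/(u−d) = 0.8333; price each node as the discounted p*-expectation of its children.
At expiry t=3: V(3,0)=54.3796, V(3,1)=20.0869, V(3,2)=0.0000, V(3,3)=0.0000
(2,0): S=71.4432. Δ = (V_up−V_dn)/(S_up−S_dn) = (20.0869−54.3796)/(77.8731−43.5804) = -1.0000. V = [p*·20.0869 + (1−p*)·54.3796]/1.01 = 25.5469. B = V − Δ·S = 96.9901.
(2,1): S=127.6608. Δ = (V_up−V_dn)/(S_up−S_dn) = (0.0000−20.0869)/(139.1503−77.8731) = -0.3278. V = [p*·0.0000 + (1−p*)·20.0869]/1.01 = 3.3147. B = V − Δ·S = 45.1624.
(2,2): S=228.1152. Δ = (V_up−V_dn)/(S_up−S_dn) = (0.0000−0.0000)/(248.6456−139.1503) = 0.0000. V = [p*·0.0000 + (1−p*)·0.0000]/1.01 = 0.0000. B = V − Δ·S = 0.0000.
(1,0): S=117.1200. Δ = (V_up−V_dn)/(S_up−S_dn) = (3.3147−25.5469)/(127.6608−71.4432) = -0.3955. V = [p*·3.3147 + (1−p*)·25.5469]/1.01 = 6.9505. B = V − Δ·S = 53.2677.
(1,1): S=209.2800. Δ = (V_up−V_dn)/(S_up−S_dn) = (0.0000−3.3147)/(228.1152−127.6608) = -0.0330. V = [p*·0.0000 + (1−p*)·3.3147]/1.01 = 0.5470. B = V − Δ·S = 7.4525.
(0,0): S=192.0000. Δ = (V_up−V_dn)/(S_up−S_dn) = (0.5470−6.9505)/(209.2800−117.1200) = -0.0695. V = [p*·0.5470 + (1−p*)·6.9505]/1.01 = 1.5983. B = V − Δ·S = 14.9390.
Check: Δ(0,0)·S0 + B(0,0) = 1.5983 = V0.

(0,0): Delta=-0.0695 Bond=14.9390
(1,0): Delta=-0.3955 Bond=53.2677
(1,1): Delta=-0.0330 Bond=7.4525
(2,0): Delta=-1.0000 Bond=96.9901
(2,1): Delta=-0.3278 Bond=45.1624
(2,2): Delta=0.0000 Bond=0.0000
V0=1.5983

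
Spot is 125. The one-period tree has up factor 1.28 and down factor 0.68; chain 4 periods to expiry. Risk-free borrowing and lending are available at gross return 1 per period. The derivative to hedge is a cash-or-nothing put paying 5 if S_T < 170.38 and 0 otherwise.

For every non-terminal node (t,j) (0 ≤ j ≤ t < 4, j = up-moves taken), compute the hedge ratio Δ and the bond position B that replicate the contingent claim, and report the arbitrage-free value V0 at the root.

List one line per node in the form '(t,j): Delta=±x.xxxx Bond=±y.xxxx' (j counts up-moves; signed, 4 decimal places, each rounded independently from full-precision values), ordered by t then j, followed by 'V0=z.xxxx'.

(0,0): Delta=-0.0265 Bond=6.4981
(1,0): Delta=-0.0279 Bond=6.6119
(1,1): Delta=-0.0259 Bond=6.3985
(2,0): Delta=0.0000 Bond=5.0000
(2,1): Delta=-0.0408 Bond=8.0222
(2,2): Delta=-0.0190 Bond=4.9778
(3,0): Delta=0.0000 Bond=5.0000
(3,1): Delta=0.0000 Bond=5.0000
(3,2): Delta=-0.0598 Bond=10.6667
(3,3): Delta=0.0000 Bond=0.0000
V0=3.1796

Under the risk-neutral measure, an up-move has probability p* = (R−d)/(u−d) = 0.5333 and values discount at R = 1.
Terminal values V(4,·): V(4,0)=5.0000, V(4,1)=5.0000, V(4,2)=5.0000, V(4,3)=0.0000, V(4,4)=0.0000
(3,0): S=39.3040. Δ = (V_up−V_dn)/(S_up−S_dn) = (5.0000−5.0000)/(50.3091−26.7267) = 0.0000. V = [p*·5.0000 + (1−p*)·5.0000]/1 = 5.0000. B = V − Δ·S = 5.0000.
(3,1): S=73.9840. Δ = (V_up−V_dn)/(S_up−S_dn) = (5.0000−5.0000)/(94.6995−50.3091) = 0.0000. V = [p*·5.0000 + (1−p*)·5.0000]/1 = 5.0000. B = V − Δ·S = 5.0000.
(3,2): S=139.2640. Δ = (V_up−V_dn)/(S_up−S_dn) = (0.0000−5.0000)/(178.2579−94.6995) = -0.0598. V = [p*·0.0000 + (1−p*)·5.0000]/1 = 2.3333. B = V − Δ·S = 10.6667.
(3,3): S=262.1440. Δ = (V_up−V_dn)/(S_up−S_dn) = (0.0000−0.0000)/(335.5443−178.2579) = 0.0000. V = [p*·0.0000 + (1−p*)·0.0000]/1 = 0.0000. B = V − Δ·S = 0.0000.
(2,0): S=57.8000. Δ = (V_up−V_dn)/(S_up−S_dn) = (5.0000−5.0000)/(73.9840−39.3040) = 0.0000. V = [p*·5.0000 + (1−p*)·5.0000]/1 = 5.0000. B = V − Δ·S = 5.0000.
(2,1): S=108.8000. Δ = (V_up−V_dn)/(S_up−S_dn) = (2.3333−5.0000)/(139.2640−73.9840) = -0.0408. V = [p*·2.3333 + (1−p*)·5.0000]/1 = 3.5778. B = V − Δ·S = 8.0222.
(2,2): S=204.8000. Δ = (V_up−V_dn)/(S_up−S_dn) = (0.0000−2.3333)/(262.1440−139.2640) = -0.0190. V = [p*·0.0000 + (1−p*)·2.3333]/1 = 1.0889. B = V − Δ·S = 4.9778.
(1,0): S=85.0000. Δ = (V_up−V_dn)/(S_up−S_dn) = (3.5778−5.0000)/(108.8000−57.8000) = -0.0279. V = [p*·3.5778 + (1−p*)·5.0000]/1 = 4.2415. B = V − Δ·S = 6.6119.
(1,1): S=160.0000. Δ = (V_up−V_dn)/(S_up−S_dn) = (1.0889−3.5778)/(204.8000−108.8000) = -0.0259. V = [p*·1.0889 + (1−p*)·3.5778]/1 = 2.2504. B = V − Δ·S = 6.3985.
(0,0): S=125.0000. Δ = (V_up−V_dn)/(S_up−S_dn) = (2.2504−4.2415)/(160.0000−85.0000) = -0.0265. V = [p*·2.2504 + (1−p*)·4.2415]/1 = 3.1796. B = V − Δ·S = 6.4981.
Each (Δ,B) replicates both successor values, so the strategy is self-financing and V0 is arbitrage-free.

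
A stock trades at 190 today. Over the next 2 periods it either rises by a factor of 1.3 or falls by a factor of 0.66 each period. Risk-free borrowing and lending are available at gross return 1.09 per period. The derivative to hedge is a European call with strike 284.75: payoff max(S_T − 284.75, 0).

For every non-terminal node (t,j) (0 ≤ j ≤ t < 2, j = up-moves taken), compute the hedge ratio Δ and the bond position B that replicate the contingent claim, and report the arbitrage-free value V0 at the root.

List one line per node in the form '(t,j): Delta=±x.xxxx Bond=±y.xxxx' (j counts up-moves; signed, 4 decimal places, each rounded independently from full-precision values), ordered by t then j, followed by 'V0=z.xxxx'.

Under the risk-neutral measure, an up-move has probability p* = (R−d)/(u−d) = 0.6719 and values discount at R = 1.09.
Terminal payoffs: V(2,0)=0.0000, V(2,1)=0.0000, V(2,2)=36.3500
  t=1,j=0: stock 125.4000 → up 163.0200 (V=0.0000), down 82.7640 (V=0.0000). Price 0.0000; hedge Δ=0.0000, bond B=0.0000.
  t=1,j=1: stock 247.0000 → up 321.1000 (V=36.3500), down 163.0200 (V=0.0000). Price 22.4061; hedge Δ=0.2299, bond B=-34.3908.
  t=0,j=0: stock 190.0000 → up 247.0000 (V=22.4061), down 125.4000 (V=0.0000). Price 13.8111; hedge Δ=0.1843, bond B=-21.1984.
Each (Δ,B) replicates both successor values, so the strategy is self-financing and V0 is arbitrage-free.

(0,0): Delta=0.1843 Bond=-21.1984
(1,0): Delta=0.0000 Bond=0.0000
(1,1): Delta=0.2299 Bond=-34.3908
V0=13.8111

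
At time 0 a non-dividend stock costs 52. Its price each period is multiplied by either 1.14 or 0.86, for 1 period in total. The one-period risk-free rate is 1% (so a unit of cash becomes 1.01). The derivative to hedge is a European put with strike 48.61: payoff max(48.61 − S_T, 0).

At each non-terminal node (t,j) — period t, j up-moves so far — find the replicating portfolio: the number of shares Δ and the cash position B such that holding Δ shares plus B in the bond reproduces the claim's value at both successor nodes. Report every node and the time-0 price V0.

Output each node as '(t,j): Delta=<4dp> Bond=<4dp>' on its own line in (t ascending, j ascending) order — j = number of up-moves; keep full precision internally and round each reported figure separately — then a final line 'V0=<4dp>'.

Since d<R<u, set p* = (R−d)/(u−d) = 0.5357; price each node as the discounted p*-expectation of its children.
At expiry t=1: V(1,0)=3.8900, V(1,1)=0.0000
  t=0,j=0: stock 52.0000 → up 59.2800 (V=0.0000), down 44.7200 (V=3.8900). Price 1.7882; hedge Δ=-0.2672, bond B=15.6810.
The time-0 hedge costs 1.7882, which is the no-arbitrage price.

(0,0): Delta=-0.2672 Bond=15.6810
V0=1.7882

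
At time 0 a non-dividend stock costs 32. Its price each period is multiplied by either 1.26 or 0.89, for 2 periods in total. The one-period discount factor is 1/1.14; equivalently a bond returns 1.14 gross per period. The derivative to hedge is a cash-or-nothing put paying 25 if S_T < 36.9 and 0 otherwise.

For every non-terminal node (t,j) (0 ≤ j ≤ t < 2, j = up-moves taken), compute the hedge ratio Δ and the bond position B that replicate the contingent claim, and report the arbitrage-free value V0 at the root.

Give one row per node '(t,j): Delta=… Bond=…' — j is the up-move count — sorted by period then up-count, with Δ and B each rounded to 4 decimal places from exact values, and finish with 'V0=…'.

Under the risk-neutral measure, an up-move has probability p* = (R−d)/(u−d) = 0.6757 and values discount at R = 1.14.
Terminal values V(2,·): V(2,0)=25.0000, V(2,1)=25.0000, V(2,2)=0.0000
Node (1,0) S=28.4800: V=(p*·25.0000+(1−p*)·25.0000)/1.14=21.9298; Δ=(25.0000−25.0000)/(35.8848−25.3472)=0.0000; B=V−Δ·S=21.9298
Node (1,1) S=40.3200: V=(p*·0.0000+(1−p*)·25.0000)/1.14=7.1124; Δ=(0.0000−25.0000)/(50.8032−35.8848)=-1.6758; B=V−Δ·S=74.6799
Node (0,0) S=32.0000: V=(p*·7.1124+(1−p*)·21.9298)/1.14=10.4544; Δ=(7.1124−21.9298)/(40.3200−28.4800)=-1.2515; B=V−Δ·S=50.5016
Check: Δ(0,0)·S0 + B(0,0) = 10.4544 = V0.

(0,0): Delta=-1.2515 Bond=50.5016
(1,0): Delta=0.0000 Bond=21.9298
(1,1): Delta=-1.6758 Bond=74.6799
V0=10.4544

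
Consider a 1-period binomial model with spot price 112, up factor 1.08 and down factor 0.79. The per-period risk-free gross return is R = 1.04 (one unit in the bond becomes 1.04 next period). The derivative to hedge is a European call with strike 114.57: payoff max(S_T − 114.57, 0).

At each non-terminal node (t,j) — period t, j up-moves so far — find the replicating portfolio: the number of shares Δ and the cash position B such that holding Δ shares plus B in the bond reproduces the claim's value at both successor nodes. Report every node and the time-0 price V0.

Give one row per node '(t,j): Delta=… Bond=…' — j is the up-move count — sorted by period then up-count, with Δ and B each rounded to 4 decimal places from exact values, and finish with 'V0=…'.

No-arbitrage ⇒ martingale measure with p* = (R−d)/(u−d) = 0.8621.
Terminal payoffs: V(1,0)=0.0000, V(1,1)=6.3900
Node (0,0) S=112.0000: V=(p*·6.3900+(1−p*)·0.0000)/1.04=5.2968; Δ=(6.3900−0.0000)/(120.9600−88.4800)=0.1967; B=V−Δ·S=-16.7377
Check: Δ(0,0)·S0 + B(0,0) = 5.2968 = V0.

(0,0): Delta=0.1967 Bond=-16.7377
V0=5.2968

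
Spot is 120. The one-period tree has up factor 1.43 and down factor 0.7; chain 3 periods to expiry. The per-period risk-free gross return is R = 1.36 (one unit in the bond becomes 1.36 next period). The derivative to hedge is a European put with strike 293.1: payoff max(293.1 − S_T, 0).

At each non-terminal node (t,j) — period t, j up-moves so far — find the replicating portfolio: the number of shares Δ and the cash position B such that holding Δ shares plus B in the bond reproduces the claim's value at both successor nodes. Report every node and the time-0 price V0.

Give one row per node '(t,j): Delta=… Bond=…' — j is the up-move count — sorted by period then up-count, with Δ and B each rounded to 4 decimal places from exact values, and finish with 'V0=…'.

Risk-neutral probability p* = (R−d)/(u−d) = (1.36−0.7)/(1.43−0.7) = 0.9041.
Terminal values V(3,·): V(3,0)=251.9400, V(3,1)=209.0160, V(3,2)=121.3284, V(3,3)=0.0000
(2,0): S=58.8000. Δ = (V_up−V_dn)/(S_up−S_dn) = (209.0160−251.9400)/(84.0840−41.1600) = -1.0000. V = [p*·209.0160 + (1−p*)·251.9400]/1.36 = 156.7147. B = V − Δ·S = 215.5147.
(2,1): S=120.1200. Δ = (V_up−V_dn)/(S_up−S_dn) = (121.3284−209.0160)/(171.7716−84.0840) = -1.0000. V = [p*·121.3284 + (1−p*)·209.0160]/1.36 = 95.3947. B = V − Δ·S = 215.5147.
(2,2): S=245.3880. Δ = (V_up−V_dn)/(S_up−S_dn) = (0.0000−121.3284)/(350.9048−171.7716) = -0.6773. V = [p*·0.0000 + (1−p*)·121.3284]/1.36 = 8.5546. B = V − Δ·S = 174.7579.
(1,0): S=84.0000. Δ = (V_up−V_dn)/(S_up−S_dn) = (95.3947−156.7147)/(120.1200−58.8000) = -1.0000. V = [p*·95.3947 + (1−p*)·156.7147]/1.36 = 74.4667. B = V − Δ·S = 158.4667.
(1,1): S=171.6000. Δ = (V_up−V_dn)/(S_up−S_dn) = (8.5546−95.3947)/(245.3880−120.1200) = -0.6932. V = [p*·8.5546 + (1−p*)·95.3947]/1.36 = 12.4130. B = V − Δ·S = 131.3721.
(0,0): S=120.0000. Δ = (V_up−V_dn)/(S_up−S_dn) = (12.4130−74.4667)/(171.6000−84.0000) = -0.7084. V = [p*·12.4130 + (1−p*)·74.4667]/1.36 = 13.5025. B = V − Δ·S = 98.5075.
Self-financing check: at every node Δ·S+B equals the discounted successor values.

(0,0): Delta=-0.7084 Bond=98.5075
(1,0): Delta=-1.0000 Bond=158.4667
(1,1): Delta=-0.6932 Bond=131.3721
(2,0): Delta=-1.0000 Bond=215.5147
(2,1): Delta=-1.0000 Bond=215.5147
(2,2): Delta=-0.6773 Bond=174.7579
V0=13.5025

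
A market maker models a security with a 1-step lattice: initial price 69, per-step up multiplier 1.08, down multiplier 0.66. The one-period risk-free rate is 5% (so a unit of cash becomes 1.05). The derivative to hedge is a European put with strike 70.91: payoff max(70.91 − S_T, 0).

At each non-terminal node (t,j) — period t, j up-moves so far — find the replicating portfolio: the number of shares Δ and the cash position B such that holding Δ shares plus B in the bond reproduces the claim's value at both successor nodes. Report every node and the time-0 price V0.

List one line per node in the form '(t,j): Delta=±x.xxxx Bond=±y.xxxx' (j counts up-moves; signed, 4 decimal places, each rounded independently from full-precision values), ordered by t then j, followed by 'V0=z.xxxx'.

Under the risk-neutral measure, an up-move has probability p* = (R−d)/(u−d) = 0.9286 and values discount at R = 1.05.
At expiry t=1: V(1,0)=25.3700, V(1,1)=0.0000
Node (0,0) S=69.0000: V=(p*·0.0000+(1−p*)·25.3700)/1.05=1.7259; Δ=(0.0000−25.3700)/(74.5200−45.5400)=-0.8754; B=V−Δ·S=62.1306
Check: Δ(0,0)·S0 + B(0,0) = 1.7259 = V0.

(0,0): Delta=-0.8754 Bond=62.1306
V0=1.7259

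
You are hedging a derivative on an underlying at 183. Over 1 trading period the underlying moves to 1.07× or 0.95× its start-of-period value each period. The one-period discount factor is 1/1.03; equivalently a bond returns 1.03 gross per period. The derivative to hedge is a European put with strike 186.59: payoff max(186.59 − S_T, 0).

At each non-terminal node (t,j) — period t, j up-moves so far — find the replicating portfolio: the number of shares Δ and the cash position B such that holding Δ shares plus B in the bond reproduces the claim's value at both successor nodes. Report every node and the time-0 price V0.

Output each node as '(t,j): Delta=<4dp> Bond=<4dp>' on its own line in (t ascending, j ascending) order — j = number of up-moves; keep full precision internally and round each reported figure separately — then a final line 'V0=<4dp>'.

(0,0): Delta=-0.5801 Bond=110.2896
V0=4.1230

Risk-neutral probability p* = (R−d)/(u−d) = (1.03−0.95)/(1.07−0.95) = 0.6667.
Terminal values V(1,·): V(1,0)=12.7400, V(1,1)=0.0000
Node (0,0) S=183.0000: V=(p*·0.0000+(1−p*)·12.7400)/1.03=4.1230; Δ=(0.0000−12.7400)/(195.8100−173.8500)=-0.5801; B=V−Δ·S=110.2896
Root portfolio cost Δ·183+B reproduces V0=4.1230.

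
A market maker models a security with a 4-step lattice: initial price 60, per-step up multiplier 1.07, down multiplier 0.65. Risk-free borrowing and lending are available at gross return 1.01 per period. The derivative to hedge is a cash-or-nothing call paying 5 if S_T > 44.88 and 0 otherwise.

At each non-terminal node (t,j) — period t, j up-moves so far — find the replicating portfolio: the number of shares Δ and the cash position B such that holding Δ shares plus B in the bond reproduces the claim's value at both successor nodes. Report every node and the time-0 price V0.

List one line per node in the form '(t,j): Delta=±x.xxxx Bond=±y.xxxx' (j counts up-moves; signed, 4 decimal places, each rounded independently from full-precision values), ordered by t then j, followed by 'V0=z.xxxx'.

(0,0): Delta=0.0606 Bond=0.6844
(1,0): Delta=0.2198 Bond=-5.5179
(1,1): Delta=0.0445 Bond=1.7261
(2,0): Delta=0.0000 Bond=0.0000
(2,1): Delta=0.2421 Bond=-6.5020
(2,2): Delta=0.0245 Bond=3.1176
(3,0): Delta=0.0000 Bond=0.0000
(3,1): Delta=0.0000 Bond=0.0000
(3,2): Delta=0.2666 Bond=-7.6615
(3,3): Delta=0.0000 Bond=4.9505
V0=4.3226

No-arbitrage ⇒ martingale measure with p* = (R−d)/(u−d) = 0.8571.
At expiry t=4: V(4,0)=0.0000, V(4,1)=0.0000, V(4,2)=0.0000, V(4,3)=5.0000, V(4,4)=5.0000
  t=3,j=0: stock 16.4775 → up 17.6309 (V=0.0000), down 10.7104 (V=0.0000). Price 0.0000; hedge Δ=0.0000, bond B=0.0000.
  t=3,j=1: stock 27.1245 → up 29.0232 (V=0.0000), down 17.6309 (V=0.0000). Price 0.0000; hedge Δ=0.0000, bond B=0.0000.
  t=3,j=2: stock 44.6511 → up 47.7767 (V=5.0000), down 29.0232 (V=0.0000). Price 4.2433; hedge Δ=0.2666, bond B=-7.6615.
  t=3,j=3: stock 73.5026 → up 78.6478 (V=5.0000), down 47.7767 (V=5.0000). Price 4.9505; hedge Δ=0.0000, bond B=4.9505.
  t=2,j=0: stock 25.3500 → up 27.1245 (V=0.0000), down 16.4775 (V=0.0000). Price 0.0000; hedge Δ=0.0000, bond B=0.0000.
  t=2,j=1: stock 41.7300 → up 44.6511 (V=4.2433), down 27.1245 (V=0.0000). Price 3.6011; hedge Δ=0.2421, bond B=-6.5020.
  t=2,j=2: stock 68.6940 → up 73.5026 (V=4.9505), down 44.6511 (V=4.2433). Price 4.8015; hedge Δ=0.0245, bond B=3.1176.
  t=1,j=0: stock 39.0000 → up 41.7300 (V=3.6011), down 25.3500 (V=0.0000). Price 3.0561; hedge Δ=0.2198, bond B=-5.5179.
  t=1,j=1: stock 64.2000 → up 68.6940 (V=4.8015), down 41.7300 (V=3.6011). Price 4.5841; hedge Δ=0.0445, bond B=1.7261.
  t=0,j=0: stock 60.0000 → up 64.2000 (V=4.5841), down 39.0000 (V=3.0561). Price 4.3226; hedge Δ=0.0606, bond B=0.6844.
Check: Δ(0,0)·S0 + B(0,0) = 4.3226 = V0.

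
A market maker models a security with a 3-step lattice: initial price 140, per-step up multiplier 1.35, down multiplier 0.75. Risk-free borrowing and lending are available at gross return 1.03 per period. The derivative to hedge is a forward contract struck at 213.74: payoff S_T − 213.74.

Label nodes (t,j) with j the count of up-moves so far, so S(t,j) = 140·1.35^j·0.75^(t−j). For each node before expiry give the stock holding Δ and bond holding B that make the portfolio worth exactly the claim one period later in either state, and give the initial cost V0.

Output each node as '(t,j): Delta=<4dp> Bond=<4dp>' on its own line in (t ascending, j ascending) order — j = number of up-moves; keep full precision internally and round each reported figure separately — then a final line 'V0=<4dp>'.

(0,0): Delta=1.0000 Bond=-195.6024
(1,0): Delta=1.0000 Bond=-201.4704
(1,1): Delta=1.0000 Bond=-201.4704
(2,0): Delta=1.0000 Bond=-207.5146
(2,1): Delta=1.0000 Bond=-207.5146
(2,2): Delta=1.0000 Bond=-207.5146
V0=-55.6024

The replicating-portfolio and risk-neutral prices coincide; use p* = (1.03−0.75)/(1.35−0.75) = 0.4667 for the latter.
Terminal payoffs: V(3,0)=-154.6775, V(3,1)=-107.4275, V(3,2)=-22.3775, V(3,3)=130.7125
Node (2,0) S=78.7500: V=(p*·-107.4275+(1−p*)·-154.6775)/1.03=-128.7646; Δ=(-107.4275−-154.6775)/(106.3125−59.0625)=1.0000; B=V−Δ·S=-207.5146
Node (2,1) S=141.7500: V=(p*·-22.3775+(1−p*)·-107.4275)/1.03=-65.7646; Δ=(-22.3775−-107.4275)/(191.3625−106.3125)=1.0000; B=V−Δ·S=-207.5146
Node (2,2) S=255.1500: V=(p*·130.7125+(1−p*)·-22.3775)/1.03=47.6354; Δ=(130.7125−-22.3775)/(344.4525−191.3625)=1.0000; B=V−Δ·S=-207.5146
Node (1,0) S=105.0000: V=(p*·-65.7646+(1−p*)·-128.7646)/1.03=-96.4704; Δ=(-65.7646−-128.7646)/(141.7500−78.7500)=1.0000; B=V−Δ·S=-201.4704
Node (1,1) S=189.0000: V=(p*·47.6354+(1−p*)·-65.7646)/1.03=-12.4704; Δ=(47.6354−-65.7646)/(255.1500−141.7500)=1.0000; B=V−Δ·S=-201.4704
Node (0,0) S=140.0000: V=(p*·-12.4704+(1−p*)·-96.4704)/1.03=-55.6024; Δ=(-12.4704−-96.4704)/(189.0000−105.0000)=1.0000; B=V−Δ·S=-195.6024
Check: Δ(0,0)·S0 + B(0,0) = -55.6024 = V0.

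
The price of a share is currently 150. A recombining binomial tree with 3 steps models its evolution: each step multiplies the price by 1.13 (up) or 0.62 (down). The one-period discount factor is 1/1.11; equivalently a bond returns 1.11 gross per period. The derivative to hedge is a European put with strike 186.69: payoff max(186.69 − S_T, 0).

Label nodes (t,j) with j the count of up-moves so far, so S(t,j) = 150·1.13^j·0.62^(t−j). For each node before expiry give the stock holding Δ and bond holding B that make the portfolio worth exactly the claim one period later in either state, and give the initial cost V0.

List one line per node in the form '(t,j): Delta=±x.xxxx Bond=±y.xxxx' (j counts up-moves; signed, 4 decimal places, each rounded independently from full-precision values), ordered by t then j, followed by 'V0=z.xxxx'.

(0,0): Delta=-0.7087 Bond=112.0993
(1,0): Delta=-1.0000 Bond=151.5218
(1,1): Delta=-0.7022 Bond=123.3244
(2,0): Delta=-1.0000 Bond=168.1892
(2,1): Delta=-1.0000 Bond=168.1892
(2,2): Delta=-0.6955 Bond=135.6126
V0=5.7954

No-arbitrage ⇒ martingale measure with p* = (R−d)/(u−d) = 0.9608.
Payoff layer (t=3): V(3,0)=150.9408, V(3,1)=121.5342, V(3,2)=67.9383, V(3,3)=0.0000
  t=2,j=0: stock 57.6600 → up 65.1558 (V=121.5342), down 35.7492 (V=150.9408). Price 110.5292; hedge Δ=-1.0000, bond B=168.1892.
  t=2,j=1: stock 105.0900 → up 118.7517 (V=67.9383), down 65.1558 (V=121.5342). Price 63.0992; hedge Δ=-1.0000, bond B=168.1892.
  t=2,j=2: stock 191.5350 → up 216.4345 (V=0.0000), down 118.7517 (V=67.9383). Price 2.4002; hedge Δ=-0.6955, bond B=135.6126.
  t=1,j=0: stock 93.0000 → up 105.0900 (V=63.0992), down 57.6600 (V=110.5292). Price 58.5218; hedge Δ=-1.0000, bond B=151.5218.
  t=1,j=1: stock 169.5000 → up 191.5350 (V=2.4002), down 105.0900 (V=63.0992). Price 4.3068; hedge Δ=-0.7022, bond B=123.3244.
  t=0,j=0: stock 150.0000 → up 169.5000 (V=4.3068), down 93.0000 (V=58.5218). Price 5.7954; hedge Δ=-0.7087, bond B=112.0993.
Root portfolio cost Δ·150+B reproduces V0=5.7954.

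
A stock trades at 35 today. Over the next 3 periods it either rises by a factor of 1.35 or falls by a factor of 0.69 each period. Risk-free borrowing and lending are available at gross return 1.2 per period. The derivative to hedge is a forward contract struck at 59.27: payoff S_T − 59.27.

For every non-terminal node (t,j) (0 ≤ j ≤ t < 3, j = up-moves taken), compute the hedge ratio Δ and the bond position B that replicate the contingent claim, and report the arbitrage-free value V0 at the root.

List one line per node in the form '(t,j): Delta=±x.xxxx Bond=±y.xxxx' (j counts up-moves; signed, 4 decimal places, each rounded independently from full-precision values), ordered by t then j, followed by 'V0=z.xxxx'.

No-arbitrage ⇒ martingale measure with p* = (R−d)/(u−d) = 0.7727.
Payoff layer (t=3): V(3,0)=-47.7722, V(3,1)=-36.7743, V(3,2)=-15.2566, V(3,3)=26.8431
  t=2,j=0: stock 16.6635 → up 22.4957 (V=-36.7743), down 11.4978 (V=-47.7722). Price -32.7282; hedge Δ=1.0000, bond B=-49.3917.
  t=2,j=1: stock 32.6025 → up 44.0134 (V=-15.2566), down 22.4957 (V=-36.7743). Price -16.7892; hedge Δ=1.0000, bond B=-49.3917.
  t=2,j=2: stock 63.7875 → up 86.1131 (V=26.8431), down 44.0134 (V=-15.2566). Price 14.3958; hedge Δ=1.0000, bond B=-49.3917.
  t=1,j=0: stock 24.1500 → up 32.6025 (V=-16.7892), down 16.6635 (V=-32.7282). Price -17.0097; hedge Δ=1.0000, bond B=-41.1597.
  t=1,j=1: stock 47.2500 → up 63.7875 (V=14.3958), down 32.6025 (V=-16.7892). Price 6.0903; hedge Δ=1.0000, bond B=-41.1597.
  t=0,j=0: stock 35.0000 → up 47.2500 (V=6.0903), down 24.1500 (V=-17.0097). Price 0.7002; hedge Δ=1.0000, bond B=-34.2998.
Root portfolio cost Δ·35+B reproduces V0=0.7002.

(0,0): Delta=1.0000 Bond=-34.2998
(1,0): Delta=1.0000 Bond=-41.1597
(1,1): Delta=1.0000 Bond=-41.1597
(2,0): Delta=1.0000 Bond=-49.3917
(2,1): Delta=1.0000 Bond=-49.3917
(2,2): Delta=1.0000 Bond=-49.3917
V0=0.7002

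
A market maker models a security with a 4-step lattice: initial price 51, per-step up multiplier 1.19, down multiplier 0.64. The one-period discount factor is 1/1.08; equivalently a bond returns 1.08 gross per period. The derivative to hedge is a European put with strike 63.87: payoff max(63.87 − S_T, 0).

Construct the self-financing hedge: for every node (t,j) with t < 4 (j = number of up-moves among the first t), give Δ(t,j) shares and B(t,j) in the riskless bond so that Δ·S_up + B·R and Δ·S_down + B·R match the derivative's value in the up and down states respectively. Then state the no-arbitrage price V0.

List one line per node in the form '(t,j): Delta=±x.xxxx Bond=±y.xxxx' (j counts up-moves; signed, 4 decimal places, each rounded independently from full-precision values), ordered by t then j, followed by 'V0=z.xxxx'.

(0,0): Delta=-0.4436 Bond=30.1293
(1,0): Delta=-1.0000 Bond=50.7021
(1,1): Delta=-0.3687 Bond=27.9991
(2,0): Delta=-1.0000 Bond=54.7582
(2,1): Delta=-1.0000 Bond=54.7582
(2,2): Delta=-0.2839 Bond=24.1092
(3,0): Delta=-1.0000 Bond=59.1389
(3,1): Delta=-1.0000 Bond=59.1389
(3,2): Delta=-1.0000 Bond=59.1389
(3,3): Delta=-0.1876 Bond=17.7627
V0=7.5081

No-arbitrage ⇒ martingale measure with p* = (R−d)/(u−d) = 0.8000.
Terminal payoffs: V(4,0)=55.3136, V(4,1)=47.9605, V(4,2)=34.2882, V(4,3)=8.8664, V(4,4)=0.0000
Node (3,0) S=13.3693: V=(p*·47.9605+(1−p*)·55.3136)/1.08=45.7695; Δ=(47.9605−55.3136)/(15.9095−8.5564)=-1.0000; B=V−Δ·S=59.1389
Node (3,1) S=24.8586: V=(p*·34.2882+(1−p*)·47.9605)/1.08=34.2803; Δ=(34.2882−47.9605)/(29.5818−15.9095)=-1.0000; B=V−Δ·S=59.1389
Node (3,2) S=46.2215: V=(p*·8.8664+(1−p*)·34.2882)/1.08=12.9174; Δ=(8.8664−34.2882)/(55.0036−29.5818)=-1.0000; B=V−Δ·S=59.1389
Node (3,3) S=85.9431: V=(p*·0.0000+(1−p*)·8.8664)/1.08=1.6419; Δ=(0.0000−8.8664)/(102.2723−55.0036)=-0.1876; B=V−Δ·S=17.7627
Node (2,0) S=20.8896: V=(p*·34.2803+(1−p*)·45.7695)/1.08=33.8686; Δ=(34.2803−45.7695)/(24.8586−13.3693)=-1.0000; B=V−Δ·S=54.7582
Node (2,1) S=38.8416: V=(p*·12.9174+(1−p*)·34.2803)/1.08=15.9166; Δ=(12.9174−34.2803)/(46.2215−24.8586)=-1.0000; B=V−Δ·S=54.7582
Node (2,2) S=72.2211: V=(p*·1.6419+(1−p*)·12.9174)/1.08=3.6084; Δ=(1.6419−12.9174)/(85.9431−46.2215)=-0.2839; B=V−Δ·S=24.1092
Node (1,0) S=32.6400: V=(p*·15.9166+(1−p*)·33.8686)/1.08=18.0621; Δ=(15.9166−33.8686)/(38.8416−20.8896)=-1.0000; B=V−Δ·S=50.7021
Node (1,1) S=60.6900: V=(p*·3.6084+(1−p*)·15.9166)/1.08=5.6204; Δ=(3.6084−15.9166)/(72.2211−38.8416)=-0.3687; B=V−Δ·S=27.9991
Node (0,0) S=51.0000: V=(p*·5.6204+(1−p*)·18.0621)/1.08=7.5081; Δ=(5.6204−18.0621)/(60.6900−32.6400)=-0.4436; B=V−Δ·S=30.1293
Check: Δ(0,0)·S0 + B(0,0) = 7.5081 = V0.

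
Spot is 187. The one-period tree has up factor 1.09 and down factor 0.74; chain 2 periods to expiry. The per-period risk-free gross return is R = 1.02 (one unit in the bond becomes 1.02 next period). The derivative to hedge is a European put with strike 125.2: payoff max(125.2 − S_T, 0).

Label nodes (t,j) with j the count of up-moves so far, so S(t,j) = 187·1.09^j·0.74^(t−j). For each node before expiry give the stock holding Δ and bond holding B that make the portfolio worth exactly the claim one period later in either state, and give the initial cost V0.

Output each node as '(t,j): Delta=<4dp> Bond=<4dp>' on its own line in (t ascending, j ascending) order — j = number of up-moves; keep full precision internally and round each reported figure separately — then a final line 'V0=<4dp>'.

The replicating-portfolio and risk-neutral prices coincide; use p* = (1.02−0.74)/(1.09−0.74) = 0.8000 for the latter.
At expiry t=2: V(2,0)=22.7988, V(2,1)=0.0000, V(2,2)=0.0000
  t=1,j=0: stock 138.3800 → up 150.8342 (V=0.0000), down 102.4012 (V=22.7988). Price 4.4704; hedge Δ=-0.4707, bond B=69.6098.
  t=1,j=1: stock 203.8300 → up 222.1747 (V=0.0000), down 150.8342 (V=0.0000). Price 0.0000; hedge Δ=0.0000, bond B=0.0000.
  t=0,j=0: stock 187.0000 → up 203.8300 (V=0.0000), down 138.3800 (V=4.4704). Price 0.8765; hedge Δ=-0.0683, bond B=13.6490.
Check: Δ(0,0)·S0 + B(0,0) = 0.8765 = V0.

(0,0): Delta=-0.0683 Bond=13.6490
(1,0): Delta=-0.4707 Bond=69.6098
(1,1): Delta=0.0000 Bond=0.0000
V0=0.8765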